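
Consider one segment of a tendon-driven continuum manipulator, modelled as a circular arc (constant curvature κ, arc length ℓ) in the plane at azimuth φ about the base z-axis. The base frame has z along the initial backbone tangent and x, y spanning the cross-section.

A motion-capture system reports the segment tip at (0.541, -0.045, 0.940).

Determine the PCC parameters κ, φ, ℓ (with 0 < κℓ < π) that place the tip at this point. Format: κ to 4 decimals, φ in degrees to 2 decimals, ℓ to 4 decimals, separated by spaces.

ρ = √(x²+y²) = √(0.541² + -0.045²) = 0.54287
φ = atan2(y, x) mod 360° = atan2(-0.045, 0.541) = 355.2451°
|p|² = ρ² + z² = 0.54287² + 0.940² = 1.17831
κ = 2ρ / |p|² = 2×0.54287 / 1.17831 = 0.92144
θ = 2·atan2(ρ, z) = 2·atan2(0.54287, 0.940) = 1.04745 rad
ℓ = θ/κ = 1.04745/0.92144 = 1.13676

0.9214 355.25 1.1368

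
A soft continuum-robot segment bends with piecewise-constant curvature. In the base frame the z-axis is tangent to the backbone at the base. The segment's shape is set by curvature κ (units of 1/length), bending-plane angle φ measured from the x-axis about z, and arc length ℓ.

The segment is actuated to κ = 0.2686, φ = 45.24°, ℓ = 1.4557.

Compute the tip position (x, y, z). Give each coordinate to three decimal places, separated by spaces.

0.198 0.200 1.419

θ = κ·ℓ = 0.2686 × 1.4557 = 0.39100 rad
ρ = (1 − cos θ)/κ = (1 − 0.92453)/0.2686 = 0.28098
z = sin θ / κ = 0.38111/0.2686 = 1.41889
x = ρ cos φ = 0.28098 × cos(45.24°) = 0.19785
y = ρ sin φ = 0.28098 × sin(45.24°) = 0.19952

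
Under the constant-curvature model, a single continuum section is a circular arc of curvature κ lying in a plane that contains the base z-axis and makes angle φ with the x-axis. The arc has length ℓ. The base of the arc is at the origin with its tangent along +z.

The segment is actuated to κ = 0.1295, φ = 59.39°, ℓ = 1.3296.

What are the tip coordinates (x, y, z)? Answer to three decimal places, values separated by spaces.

0.058 0.098 1.323

θ = κ·ℓ = 0.1295 × 1.3296 = 0.17218 rad
ρ = (1 − cos θ)/κ = (1 − 0.98521)/0.1295 = 0.11418
z = sin θ / κ = 0.17133/0.1295 = 1.32304
x = ρ cos φ = 0.11418 × cos(59.39°) = 0.05814
y = ρ sin φ = 0.11418 × sin(59.39°) = 0.09827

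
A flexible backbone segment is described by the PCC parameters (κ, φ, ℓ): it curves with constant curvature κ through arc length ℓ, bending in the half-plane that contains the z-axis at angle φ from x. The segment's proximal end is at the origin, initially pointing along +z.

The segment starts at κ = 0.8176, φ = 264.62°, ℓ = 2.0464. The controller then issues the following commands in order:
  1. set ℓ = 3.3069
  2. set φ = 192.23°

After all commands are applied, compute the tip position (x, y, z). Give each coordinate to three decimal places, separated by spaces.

-2.278 -0.494 0.519

initial: κ=0.8176, φ=264.62°, ℓ=2.0464
cmd 1: set ℓ=3.3069 → (κ,φ,ℓ)=(0.8176,264.62°,3.3069) → tip=(-0.2185,-2.3205,0.5186)
cmd 2: set φ=192.23° → (κ,φ,ℓ)=(0.8176,192.23°,3.3069) → tip=(-2.2779,-0.4937,0.5186)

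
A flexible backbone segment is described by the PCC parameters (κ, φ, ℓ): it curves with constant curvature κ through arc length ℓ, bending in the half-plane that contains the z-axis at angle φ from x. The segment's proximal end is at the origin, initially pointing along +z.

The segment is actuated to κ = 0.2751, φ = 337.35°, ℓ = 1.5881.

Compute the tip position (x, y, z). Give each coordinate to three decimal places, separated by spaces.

θ = κ·ℓ = 0.2751 × 1.5881 = 0.43689 rad
ρ = (1 − cos θ)/κ = (1 − 0.90607)/0.2751 = 0.34143
z = sin θ / κ = 0.42312/0.2751 = 1.53806
x = ρ cos φ = 0.34143 × cos(337.35°) = 0.31509
y = ρ sin φ = 0.34143 × sin(337.35°) = -0.13148

0.315 -0.131 1.538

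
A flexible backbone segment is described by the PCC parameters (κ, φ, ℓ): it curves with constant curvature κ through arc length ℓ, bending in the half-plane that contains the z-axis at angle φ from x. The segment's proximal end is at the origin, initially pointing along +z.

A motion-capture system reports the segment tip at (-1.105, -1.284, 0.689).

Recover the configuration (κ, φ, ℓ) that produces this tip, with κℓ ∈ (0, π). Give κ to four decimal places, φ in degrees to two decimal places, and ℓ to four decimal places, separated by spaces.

1.0130 229.28 2.3385

ρ = √(x²+y²) = √(-1.105² + -1.284²) = 1.69401
φ = atan2(y, x) mod 360° = atan2(-1.284, -1.105) = 229.2850°
|p|² = ρ² + z² = 1.69401² + 0.689² = 3.34440
κ = 2ρ / |p|² = 2×1.69401 / 3.34440 = 1.01304
θ = 2·atan2(ρ, z) = 2·atan2(1.69401, 0.689) = 2.36901 rad
ℓ = θ/κ = 2.36901/1.01304 = 2.33851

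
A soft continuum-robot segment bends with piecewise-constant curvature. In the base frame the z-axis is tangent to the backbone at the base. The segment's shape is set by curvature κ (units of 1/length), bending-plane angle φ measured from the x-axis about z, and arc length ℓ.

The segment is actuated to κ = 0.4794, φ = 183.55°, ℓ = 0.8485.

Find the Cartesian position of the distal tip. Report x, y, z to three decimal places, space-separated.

θ = κ·ℓ = 0.4794 × 0.8485 = 0.40677 rad
ρ = (1 − cos θ)/κ = (1 − 0.91840)/0.4794 = 0.17021
z = sin θ / κ = 0.39565/0.4794 = 0.82529
x = ρ cos φ = 0.17021 × cos(183.55°) = -0.16988
y = ρ sin φ = 0.17021 × sin(183.55°) = -0.01054

-0.170 -0.011 0.825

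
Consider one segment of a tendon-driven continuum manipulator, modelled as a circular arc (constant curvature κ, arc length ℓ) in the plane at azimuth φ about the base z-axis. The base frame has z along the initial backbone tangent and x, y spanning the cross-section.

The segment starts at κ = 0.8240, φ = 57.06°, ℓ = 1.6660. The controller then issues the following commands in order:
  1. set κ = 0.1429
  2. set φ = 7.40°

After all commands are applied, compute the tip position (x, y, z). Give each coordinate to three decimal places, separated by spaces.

initial: κ=0.8240, φ=57.06°, ℓ=1.6660
cmd 1: set κ=0.1429 → (κ,φ,ℓ)=(0.1429,57.06°,1.6660) → tip=(0.1073,0.1656,1.6503)
cmd 2: set φ=7.40° → (κ,φ,ℓ)=(0.1429,7.40°,1.6660) → tip=(0.1957,0.0254,1.6503)

0.196 0.025 1.650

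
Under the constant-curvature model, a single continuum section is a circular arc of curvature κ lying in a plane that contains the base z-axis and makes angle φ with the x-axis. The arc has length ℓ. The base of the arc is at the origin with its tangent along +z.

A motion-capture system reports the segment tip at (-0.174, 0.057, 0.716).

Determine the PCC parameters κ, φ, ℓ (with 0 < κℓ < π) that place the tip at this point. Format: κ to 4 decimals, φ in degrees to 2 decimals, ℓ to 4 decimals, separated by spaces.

ρ = √(x²+y²) = √(-0.174² + 0.057²) = 0.18310
φ = atan2(y, x) mod 360° = atan2(0.057, -0.174) = 161.8619°
|p|² = ρ² + z² = 0.18310² + 0.716² = 0.54618
κ = 2ρ / |p|² = 2×0.18310 / 0.54618 = 0.67047
θ = 2·atan2(ρ, z) = 2·atan2(0.18310, 0.716) = 0.50072 rad
ℓ = θ/κ = 0.50072/0.67047 = 0.74682

0.6705 161.86 0.7468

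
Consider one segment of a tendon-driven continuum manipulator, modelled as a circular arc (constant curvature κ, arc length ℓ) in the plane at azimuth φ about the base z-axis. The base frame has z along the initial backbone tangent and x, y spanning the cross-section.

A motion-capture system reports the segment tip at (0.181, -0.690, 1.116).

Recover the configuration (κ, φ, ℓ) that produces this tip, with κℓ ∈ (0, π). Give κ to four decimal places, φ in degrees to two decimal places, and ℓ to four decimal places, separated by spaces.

ρ = √(x²+y²) = √(0.181² + -0.690²) = 0.71334
φ = atan2(y, x) mod 360° = atan2(-0.690, 0.181) = 284.6986°
|p|² = ρ² + z² = 0.71334² + 1.116² = 1.75432
κ = 2ρ / |p|² = 2×0.71334 / 1.75432 = 0.81325
θ = 2·atan2(ρ, z) = 2·atan2(0.71334, 1.116) = 1.13749 rad
ℓ = θ/κ = 1.13749/0.81325 = 1.39870

0.8132 284.70 1.3987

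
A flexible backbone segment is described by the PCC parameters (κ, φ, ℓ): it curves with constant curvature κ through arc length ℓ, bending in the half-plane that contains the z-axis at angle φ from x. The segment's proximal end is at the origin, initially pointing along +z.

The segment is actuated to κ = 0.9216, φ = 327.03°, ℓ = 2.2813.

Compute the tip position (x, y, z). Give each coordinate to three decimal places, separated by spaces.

θ = κ·ℓ = 0.9216 × 2.2813 = 2.10245 rad
ρ = (1 − cos θ)/κ = (1 − -0.50696)/0.9216 = 1.63515
z = sin θ / κ = 0.86197/0.9216 = 0.93530
x = ρ cos φ = 1.63515 × cos(327.03°) = 1.37182
y = ρ sin φ = 1.63515 × sin(327.03°) = -0.88985

1.372 -0.890 0.935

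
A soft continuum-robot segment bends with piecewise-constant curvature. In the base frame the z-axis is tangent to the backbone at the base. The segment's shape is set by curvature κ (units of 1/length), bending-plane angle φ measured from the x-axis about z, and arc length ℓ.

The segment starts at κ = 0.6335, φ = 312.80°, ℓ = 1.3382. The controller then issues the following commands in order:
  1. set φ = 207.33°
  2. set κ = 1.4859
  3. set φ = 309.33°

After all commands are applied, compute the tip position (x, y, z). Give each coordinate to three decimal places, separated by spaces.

0.600 -0.732 0.615

initial: κ=0.6335, φ=312.80°, ℓ=1.3382
cmd 1: set φ=207.33° → (κ,φ,ℓ)=(0.6335,207.33°,1.3382) → tip=(-0.4744,-0.2452,1.1836)
cmd 2: set κ=1.4859 → (κ,φ,ℓ)=(1.4859,207.33°,1.3382) → tip=(-0.8404,-0.4343,0.6151)
cmd 3: set φ=309.33° → (κ,φ,ℓ)=(1.4859,309.33°,1.3382) → tip=(0.5995,-0.7317,0.6151)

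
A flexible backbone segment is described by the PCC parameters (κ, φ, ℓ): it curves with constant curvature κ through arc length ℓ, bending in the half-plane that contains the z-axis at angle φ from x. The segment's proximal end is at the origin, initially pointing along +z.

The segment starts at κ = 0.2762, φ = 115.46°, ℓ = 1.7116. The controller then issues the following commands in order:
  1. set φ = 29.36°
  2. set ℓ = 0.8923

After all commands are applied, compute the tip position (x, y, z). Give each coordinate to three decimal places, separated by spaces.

0.095 0.054 0.883

initial: κ=0.2762, φ=115.46°, ℓ=1.7116
cmd 1: set φ=29.36° → (κ,φ,ℓ)=(0.2762,29.36°,1.7116) → tip=(0.3461,0.1947,1.6486)
cmd 2: set ℓ=0.8923 → (κ,φ,ℓ)=(0.2762,29.36°,0.8923) → tip=(0.0953,0.0536,0.8833)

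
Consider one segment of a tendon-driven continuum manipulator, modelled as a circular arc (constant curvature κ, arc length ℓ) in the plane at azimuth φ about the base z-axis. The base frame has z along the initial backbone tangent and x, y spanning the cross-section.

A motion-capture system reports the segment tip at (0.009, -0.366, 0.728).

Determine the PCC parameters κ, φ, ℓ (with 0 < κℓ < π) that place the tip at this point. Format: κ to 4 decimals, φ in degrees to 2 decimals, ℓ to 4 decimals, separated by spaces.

1.1027 271.41 0.8451

ρ = √(x²+y²) = √(0.009² + -0.366²) = 0.36611
φ = atan2(y, x) mod 360° = atan2(-0.366, 0.009) = 271.4086°
|p|² = ρ² + z² = 0.36611² + 0.728² = 0.66402
κ = 2ρ / |p|² = 2×0.36611 / 0.66402 = 1.10271
θ = 2·atan2(ρ, z) = 2·atan2(0.36611, 0.728) = 0.93193 rad
ℓ = θ/κ = 0.93193/1.10271 = 0.84513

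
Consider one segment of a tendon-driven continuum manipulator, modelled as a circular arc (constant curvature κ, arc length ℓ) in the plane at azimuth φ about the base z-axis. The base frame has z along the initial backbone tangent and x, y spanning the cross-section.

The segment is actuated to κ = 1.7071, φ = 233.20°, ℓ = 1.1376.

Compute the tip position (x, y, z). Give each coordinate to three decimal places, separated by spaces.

-0.478 -0.639 0.546

θ = κ·ℓ = 1.7071 × 1.1376 = 1.94200 rad
ρ = (1 − cos θ)/κ = (1 − -0.36273)/1.7071 = 0.79827
z = sin θ / κ = 0.93189/1.7071 = 0.54589
x = ρ cos φ = 0.79827 × cos(233.20°) = -0.47819
y = ρ sin φ = 0.79827 × sin(233.20°) = -0.63920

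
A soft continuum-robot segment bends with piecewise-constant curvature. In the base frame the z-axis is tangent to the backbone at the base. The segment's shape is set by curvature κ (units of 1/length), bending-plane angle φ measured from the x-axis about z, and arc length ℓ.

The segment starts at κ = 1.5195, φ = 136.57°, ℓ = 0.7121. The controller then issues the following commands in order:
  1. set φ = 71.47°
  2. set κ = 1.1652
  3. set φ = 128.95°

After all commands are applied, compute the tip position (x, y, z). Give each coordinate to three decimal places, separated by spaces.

-0.175 0.217 0.633

initial: κ=1.5195, φ=136.57°, ℓ=0.7121
cmd 1: set φ=71.47° → (κ,φ,ℓ)=(1.5195,71.47°,0.7121) → tip=(0.1109,0.3310,0.5811)
cmd 2: set κ=1.1652 → (κ,φ,ℓ)=(1.1652,71.47°,0.7121) → tip=(0.0886,0.2644,0.6332)
cmd 3: set φ=128.95° → (κ,φ,ℓ)=(1.1652,128.95°,0.7121) → tip=(-0.1753,0.2169,0.6332)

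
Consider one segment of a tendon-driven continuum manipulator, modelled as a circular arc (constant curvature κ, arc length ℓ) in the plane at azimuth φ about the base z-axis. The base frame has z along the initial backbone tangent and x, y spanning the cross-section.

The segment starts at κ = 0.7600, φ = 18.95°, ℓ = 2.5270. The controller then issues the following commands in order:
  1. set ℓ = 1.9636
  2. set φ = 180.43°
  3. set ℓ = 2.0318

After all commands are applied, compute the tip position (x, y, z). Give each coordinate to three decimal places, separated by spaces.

-1.281 -0.010 1.315

initial: κ=0.7600, φ=18.95°, ℓ=2.5270
cmd 1: set ℓ=1.9636 → (κ,φ,ℓ)=(0.7600,18.95°,1.9636) → tip=(1.1469,0.3938,1.3117)
cmd 2: set φ=180.43° → (κ,φ,ℓ)=(0.7600,180.43°,1.9636) → tip=(-1.2126,-0.0091,1.3117)
cmd 3: set ℓ=2.0318 → (κ,φ,ℓ)=(0.7600,180.43°,2.0318) → tip=(-1.2807,-0.0096,1.3153)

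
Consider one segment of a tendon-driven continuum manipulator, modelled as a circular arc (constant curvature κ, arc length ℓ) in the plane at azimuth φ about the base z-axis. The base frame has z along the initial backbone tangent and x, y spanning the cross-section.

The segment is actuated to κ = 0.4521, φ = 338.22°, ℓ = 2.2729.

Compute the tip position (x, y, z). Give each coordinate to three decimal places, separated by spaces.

0.992 -0.396 1.893

θ = κ·ℓ = 0.4521 × 2.2729 = 1.02758 rad
ρ = (1 − cos θ)/κ = (1 − 0.51689)/0.4521 = 1.06858
z = sin θ / κ = 0.85605/0.4521 = 1.89350
x = ρ cos φ = 1.06858 × cos(338.22°) = 0.99230
y = ρ sin φ = 1.06858 × sin(338.22°) = -0.39649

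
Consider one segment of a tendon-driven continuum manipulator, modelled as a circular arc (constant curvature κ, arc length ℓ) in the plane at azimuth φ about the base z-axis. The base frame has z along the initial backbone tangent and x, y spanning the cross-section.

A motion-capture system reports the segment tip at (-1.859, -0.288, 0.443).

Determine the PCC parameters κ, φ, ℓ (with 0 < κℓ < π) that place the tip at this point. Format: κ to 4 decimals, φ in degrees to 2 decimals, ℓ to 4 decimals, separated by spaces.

1.0073 188.81 2.6596

ρ = √(x²+y²) = √(-1.859² + -0.288²) = 1.88118
φ = atan2(y, x) mod 360° = atan2(-0.288, -1.859) = 188.8064°
|p|² = ρ² + z² = 1.88118² + 0.443² = 3.73507
κ = 2ρ / |p|² = 2×1.88118 / 3.73507 = 1.00730
θ = 2·atan2(ρ, z) = 2·atan2(1.88118, 0.443) = 2.67904 rad
ℓ = θ/κ = 2.67904/1.00730 = 2.65961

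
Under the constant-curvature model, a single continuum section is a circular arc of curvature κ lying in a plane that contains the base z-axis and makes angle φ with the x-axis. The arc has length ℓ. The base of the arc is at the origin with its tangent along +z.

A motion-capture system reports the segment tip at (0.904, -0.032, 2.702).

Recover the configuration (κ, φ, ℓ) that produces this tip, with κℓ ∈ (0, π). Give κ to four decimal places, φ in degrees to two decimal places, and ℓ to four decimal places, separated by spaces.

ρ = √(x²+y²) = √(0.904² + -0.032²) = 0.90457
φ = atan2(y, x) mod 360° = atan2(-0.032, 0.904) = 357.9727°
|p|² = ρ² + z² = 0.90457² + 2.702² = 8.11904
κ = 2ρ / |p|² = 2×0.90457 / 8.11904 = 0.22283
θ = 2·atan2(ρ, z) = 2·atan2(0.90457, 2.702) = 0.64610 rad
ℓ = θ/κ = 0.64610/0.22283 = 2.89956

0.2228 357.97 2.8996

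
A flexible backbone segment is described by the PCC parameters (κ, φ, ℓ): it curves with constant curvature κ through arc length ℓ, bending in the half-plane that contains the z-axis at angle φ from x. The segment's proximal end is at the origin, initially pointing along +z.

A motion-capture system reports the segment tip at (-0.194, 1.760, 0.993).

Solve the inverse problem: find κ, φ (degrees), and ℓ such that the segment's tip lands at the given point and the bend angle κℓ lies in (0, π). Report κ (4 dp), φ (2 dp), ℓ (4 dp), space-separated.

0.8593 96.29 2.4665

ρ = √(x²+y²) = √(-0.194² + 1.760²) = 1.77066
φ = atan2(y, x) mod 360° = atan2(1.760, -0.194) = 96.2902°
|p|² = ρ² + z² = 1.77066² + 0.993² = 4.12129
κ = 2ρ / |p|² = 2×1.77066 / 4.12129 = 0.85928
θ = 2·atan2(ρ, z) = 2·atan2(1.77066, 0.993) = 2.11939 rad
ℓ = θ/κ = 2.11939/0.85928 = 2.46648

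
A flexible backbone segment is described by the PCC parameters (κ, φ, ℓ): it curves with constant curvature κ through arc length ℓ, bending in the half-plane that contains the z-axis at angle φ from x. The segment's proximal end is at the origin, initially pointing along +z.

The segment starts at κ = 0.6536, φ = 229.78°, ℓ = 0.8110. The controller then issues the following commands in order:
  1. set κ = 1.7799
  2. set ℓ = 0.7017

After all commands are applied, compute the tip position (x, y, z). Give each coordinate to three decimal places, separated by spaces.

initial: κ=0.6536, φ=229.78°, ℓ=0.8110
cmd 1: set κ=1.7799 → (κ,φ,ℓ)=(1.7799,229.78°,0.8110) → tip=(-0.3167,-0.3745,0.5573)
cmd 2: set ℓ=0.7017 → (κ,φ,ℓ)=(1.7799,229.78°,0.7017) → tip=(-0.2480,-0.2933,0.5330)

-0.248 -0.293 0.533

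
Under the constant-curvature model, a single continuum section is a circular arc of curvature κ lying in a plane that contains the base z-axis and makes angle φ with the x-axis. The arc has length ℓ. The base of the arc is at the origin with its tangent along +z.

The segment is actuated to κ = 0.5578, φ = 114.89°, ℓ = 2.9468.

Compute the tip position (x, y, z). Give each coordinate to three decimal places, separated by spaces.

-0.810 1.745 1.788

θ = κ·ℓ = 0.5578 × 2.9468 = 1.64373 rad
ρ = (1 − cos θ)/κ = (1 − -0.07286)/0.5578 = 1.92338
z = sin θ / κ = 0.99734/0.5578 = 1.78799
x = ρ cos φ = 1.92338 × cos(114.89°) = -0.80951
y = ρ sin φ = 1.92338 × sin(114.89°) = 1.74474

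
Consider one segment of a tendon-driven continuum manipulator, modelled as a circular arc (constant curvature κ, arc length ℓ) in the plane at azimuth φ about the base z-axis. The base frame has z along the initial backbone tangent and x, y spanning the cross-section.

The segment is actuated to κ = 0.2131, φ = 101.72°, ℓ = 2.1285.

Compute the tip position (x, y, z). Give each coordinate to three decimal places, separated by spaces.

-0.096 0.465 2.056

θ = κ·ℓ = 0.2131 × 2.1285 = 0.45358 rad
ρ = (1 − cos θ)/κ = (1 − 0.89888)/0.2131 = 0.47451
z = sin θ / κ = 0.43819/0.2131 = 2.05626
x = ρ cos φ = 0.47451 × cos(101.72°) = -0.09639
y = ρ sin φ = 0.47451 × sin(101.72°) = 0.46461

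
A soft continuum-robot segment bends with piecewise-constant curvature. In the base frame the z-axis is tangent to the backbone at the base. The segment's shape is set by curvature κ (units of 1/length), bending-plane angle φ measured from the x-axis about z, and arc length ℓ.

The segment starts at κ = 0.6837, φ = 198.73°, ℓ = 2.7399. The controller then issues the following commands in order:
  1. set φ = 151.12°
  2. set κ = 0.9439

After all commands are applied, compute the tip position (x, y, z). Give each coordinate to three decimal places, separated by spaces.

initial: κ=0.6837, φ=198.73°, ℓ=2.7399
cmd 1: set φ=151.12° → (κ,φ,ℓ)=(0.6837,151.12°,2.7399) → tip=(-1.6622,0.9168,1.3962)
cmd 2: set κ=0.9439 → (κ,φ,ℓ)=(0.9439,151.12°,2.7399) → tip=(-1.7159,0.9465,0.5586)

-1.716 0.946 0.559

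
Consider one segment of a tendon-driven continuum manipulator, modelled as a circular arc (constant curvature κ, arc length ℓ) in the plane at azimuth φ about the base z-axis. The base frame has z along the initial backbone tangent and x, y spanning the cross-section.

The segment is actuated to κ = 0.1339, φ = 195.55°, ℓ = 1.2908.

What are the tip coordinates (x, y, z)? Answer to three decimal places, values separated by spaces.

θ = κ·ℓ = 0.1339 × 1.2908 = 0.17284 rad
ρ = (1 − cos θ)/κ = (1 − 0.98510)/0.1339 = 0.11127
z = sin θ / κ = 0.17198/0.1339 = 1.28438
x = ρ cos φ = 0.11127 × cos(195.55°) = -0.10720
y = ρ sin φ = 0.11127 × sin(195.55°) = -0.02983

-0.107 -0.030 1.284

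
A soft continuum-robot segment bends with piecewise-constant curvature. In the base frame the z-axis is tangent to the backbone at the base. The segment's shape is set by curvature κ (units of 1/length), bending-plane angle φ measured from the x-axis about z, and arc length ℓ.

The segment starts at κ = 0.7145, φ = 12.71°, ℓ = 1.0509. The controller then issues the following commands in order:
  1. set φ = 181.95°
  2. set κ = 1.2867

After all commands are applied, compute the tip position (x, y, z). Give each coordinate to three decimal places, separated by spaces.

-0.608 -0.021 0.759

initial: κ=0.7145, φ=12.71°, ℓ=1.0509
cmd 1: set φ=181.95° → (κ,φ,ℓ)=(0.7145,181.95°,1.0509) → tip=(-0.3761,-0.0128,0.9549)
cmd 2: set κ=1.2867 → (κ,φ,ℓ)=(1.2867,181.95°,1.0509) → tip=(-0.6083,-0.0207,0.7587)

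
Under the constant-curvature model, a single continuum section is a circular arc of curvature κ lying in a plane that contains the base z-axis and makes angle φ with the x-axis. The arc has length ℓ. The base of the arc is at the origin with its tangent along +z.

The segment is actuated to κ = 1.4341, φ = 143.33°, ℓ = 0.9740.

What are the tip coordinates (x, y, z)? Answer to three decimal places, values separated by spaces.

-0.462 0.344 0.687

θ = κ·ℓ = 1.4341 × 0.9740 = 1.39681 rad
ρ = (1 − cos θ)/κ = (1 − 0.17311)/1.4341 = 0.57659
z = sin θ / κ = 0.98490/1.4341 = 0.68677
x = ρ cos φ = 0.57659 × cos(143.33°) = -0.46248
y = ρ sin φ = 0.57659 × sin(143.33°) = 0.34434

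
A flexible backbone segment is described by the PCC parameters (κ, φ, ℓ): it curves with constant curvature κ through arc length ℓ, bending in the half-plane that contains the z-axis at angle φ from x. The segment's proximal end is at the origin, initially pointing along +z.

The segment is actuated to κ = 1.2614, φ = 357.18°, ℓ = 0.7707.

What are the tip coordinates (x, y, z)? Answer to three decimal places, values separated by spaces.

θ = κ·ℓ = 1.2614 × 0.7707 = 0.97216 rad
ρ = (1 − cos θ)/κ = (1 − 0.56352)/1.2614 = 0.34603
z = sin θ / κ = 0.82611/1.2614 = 0.65491
x = ρ cos φ = 0.34603 × cos(357.18°) = 0.34561
y = ρ sin φ = 0.34603 × sin(357.18°) = -0.01702

0.346 -0.017 0.655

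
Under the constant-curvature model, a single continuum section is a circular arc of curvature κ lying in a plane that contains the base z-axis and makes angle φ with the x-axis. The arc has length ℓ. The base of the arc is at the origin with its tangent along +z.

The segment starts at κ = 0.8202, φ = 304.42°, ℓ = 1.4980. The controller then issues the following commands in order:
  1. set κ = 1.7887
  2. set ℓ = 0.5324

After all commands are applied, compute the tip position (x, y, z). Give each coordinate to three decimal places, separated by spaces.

initial: κ=0.8202, φ=304.42°, ℓ=1.4980
cmd 1: set κ=1.7887 → (κ,φ,ℓ)=(1.7887,304.42°,1.4980) → tip=(0.5989,-0.8740,0.2493)
cmd 2: set ℓ=0.5324 → (κ,φ,ℓ)=(1.7887,304.42°,0.5324) → tip=(0.1328,-0.1938,0.4555)

0.133 -0.194 0.456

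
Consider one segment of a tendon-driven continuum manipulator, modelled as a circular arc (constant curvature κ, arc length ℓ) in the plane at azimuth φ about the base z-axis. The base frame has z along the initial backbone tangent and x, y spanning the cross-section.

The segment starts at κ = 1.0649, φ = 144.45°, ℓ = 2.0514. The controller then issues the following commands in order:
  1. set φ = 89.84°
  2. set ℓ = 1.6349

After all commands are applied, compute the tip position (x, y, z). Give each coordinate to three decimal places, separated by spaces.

initial: κ=1.0649, φ=144.45°, ℓ=2.0514
cmd 1: set φ=89.84° → (κ,φ,ℓ)=(1.0649,89.84°,2.0514) → tip=(0.0041,1.4799,0.7677)
cmd 2: set ℓ=1.6349 → (κ,φ,ℓ)=(1.0649,89.84°,1.6349) → tip=(0.0031,1.0981,0.9255)

0.003 1.098 0.925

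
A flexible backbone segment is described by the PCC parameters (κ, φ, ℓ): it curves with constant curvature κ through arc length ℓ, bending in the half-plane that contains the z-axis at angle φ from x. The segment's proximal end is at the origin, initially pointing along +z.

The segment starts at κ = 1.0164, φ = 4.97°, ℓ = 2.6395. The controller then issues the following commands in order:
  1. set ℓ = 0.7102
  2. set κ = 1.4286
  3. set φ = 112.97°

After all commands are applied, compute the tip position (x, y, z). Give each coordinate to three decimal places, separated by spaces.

initial: κ=1.0164, φ=4.97°, ℓ=2.6395
cmd 1: set ℓ=0.7102 → (κ,φ,ℓ)=(1.0164,4.97°,0.7102) → tip=(0.2445,0.0213,0.6501)
cmd 2: set κ=1.4286 → (κ,φ,ℓ)=(1.4286,4.97°,0.7102) → tip=(0.3292,0.0286,0.5945)
cmd 3: set φ=112.97° → (κ,φ,ℓ)=(1.4286,112.97°,0.7102) → tip=(-0.1289,0.3042,0.5945)

-0.129 0.304 0.594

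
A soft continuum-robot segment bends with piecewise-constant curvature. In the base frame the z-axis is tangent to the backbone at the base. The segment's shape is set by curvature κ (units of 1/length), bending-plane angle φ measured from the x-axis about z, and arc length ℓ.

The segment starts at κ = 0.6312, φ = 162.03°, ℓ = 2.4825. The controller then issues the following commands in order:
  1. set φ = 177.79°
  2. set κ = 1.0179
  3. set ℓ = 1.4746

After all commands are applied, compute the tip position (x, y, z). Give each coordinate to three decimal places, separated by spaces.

initial: κ=0.6312, φ=162.03°, ℓ=2.4825
cmd 1: set φ=177.79° → (κ,φ,ℓ)=(0.6312,177.79°,2.4825) → tip=(-1.5770,0.0609,1.5843)
cmd 2: set κ=1.0179 → (κ,φ,ℓ)=(1.0179,177.79°,2.4825) → tip=(-1.7837,0.0688,0.5665)
cmd 3: set ℓ=1.4746 → (κ,φ,ℓ)=(1.0179,177.79°,1.4746) → tip=(-0.9132,0.0352,0.9800)

-0.913 0.035 0.980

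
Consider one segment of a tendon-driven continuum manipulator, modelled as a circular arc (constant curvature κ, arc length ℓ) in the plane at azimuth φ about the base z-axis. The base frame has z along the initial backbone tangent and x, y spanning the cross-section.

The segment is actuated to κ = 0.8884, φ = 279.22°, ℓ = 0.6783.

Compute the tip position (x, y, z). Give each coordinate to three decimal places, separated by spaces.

θ = κ·ℓ = 0.8884 × 0.6783 = 0.60260 rad
ρ = (1 − cos θ)/κ = (1 − 0.82386)/0.8884 = 0.19826
z = sin θ / κ = 0.56679/0.8884 = 0.63799
x = ρ cos φ = 0.19826 × cos(279.22°) = 0.03177
y = ρ sin φ = 0.19826 × sin(279.22°) = -0.19570

0.032 -0.196 0.638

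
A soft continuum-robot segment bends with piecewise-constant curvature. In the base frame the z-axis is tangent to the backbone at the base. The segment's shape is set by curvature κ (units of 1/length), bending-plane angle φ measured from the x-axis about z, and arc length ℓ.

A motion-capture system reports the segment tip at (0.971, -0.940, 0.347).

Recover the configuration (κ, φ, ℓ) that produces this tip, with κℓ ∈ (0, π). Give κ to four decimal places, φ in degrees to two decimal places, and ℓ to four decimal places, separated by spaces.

1.3884 315.93 1.9008

ρ = √(x²+y²) = √(0.971² + -0.940²) = 1.35146
φ = atan2(y, x) mod 360° = atan2(-0.940, 0.971) = 315.9294°
|p|² = ρ² + z² = 1.35146² + 0.347² = 1.94685
κ = 2ρ / |p|² = 2×1.35146 / 1.94685 = 1.38835
θ = 2·atan2(ρ, z) = 2·atan2(1.35146, 0.347) = 2.63893 rad
ℓ = θ/κ = 2.63893/1.38835 = 1.90076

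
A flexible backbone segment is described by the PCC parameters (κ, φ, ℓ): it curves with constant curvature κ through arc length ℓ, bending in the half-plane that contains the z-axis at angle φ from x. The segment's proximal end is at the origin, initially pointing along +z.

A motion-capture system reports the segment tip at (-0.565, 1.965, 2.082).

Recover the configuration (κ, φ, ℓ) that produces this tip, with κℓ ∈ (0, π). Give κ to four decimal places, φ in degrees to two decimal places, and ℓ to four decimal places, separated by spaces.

0.4802 106.04 3.2332

ρ = √(x²+y²) = √(-0.565² + 1.965²) = 2.04461
φ = atan2(y, x) mod 360° = atan2(1.965, -0.565) = 106.0416°
|p|² = ρ² + z² = 2.04461² + 2.082² = 8.51517
κ = 2ρ / |p|² = 2×2.04461 / 8.51517 = 0.48023
θ = 2·atan2(ρ, z) = 2·atan2(2.04461, 2.082) = 1.55268 rad
ℓ = θ/κ = 1.55268/0.48023 = 3.23321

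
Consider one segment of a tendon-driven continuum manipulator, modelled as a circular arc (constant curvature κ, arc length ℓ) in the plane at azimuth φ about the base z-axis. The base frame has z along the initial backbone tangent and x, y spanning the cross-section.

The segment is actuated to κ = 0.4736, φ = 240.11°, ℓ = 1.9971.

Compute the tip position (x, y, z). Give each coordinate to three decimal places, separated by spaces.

θ = κ·ℓ = 0.4736 × 1.9971 = 0.94583 rad
ρ = (1 − cos θ)/κ = (1 − 0.58507)/0.4736 = 0.87611
z = sin θ / κ = 0.81098/0.4736 = 1.71238
x = ρ cos φ = 0.87611 × cos(240.11°) = -0.43660
y = ρ sin φ = 0.87611 × sin(240.11°) = -0.75958

-0.437 -0.760 1.712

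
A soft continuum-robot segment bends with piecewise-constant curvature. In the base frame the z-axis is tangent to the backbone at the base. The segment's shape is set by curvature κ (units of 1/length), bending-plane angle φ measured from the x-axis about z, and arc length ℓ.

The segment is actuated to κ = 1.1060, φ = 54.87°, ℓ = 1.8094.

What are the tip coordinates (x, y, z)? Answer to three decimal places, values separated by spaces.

θ = κ·ℓ = 1.1060 × 1.8094 = 2.00120 rad
ρ = (1 − cos θ)/κ = (1 − -0.41723)/1.1060 = 1.28141
z = sin θ / κ = 0.90880/1.1060 = 0.82170
x = ρ cos φ = 1.28141 × cos(54.87°) = 0.73736
y = ρ sin φ = 1.28141 × sin(54.87°) = 1.04800

0.737 1.048 0.822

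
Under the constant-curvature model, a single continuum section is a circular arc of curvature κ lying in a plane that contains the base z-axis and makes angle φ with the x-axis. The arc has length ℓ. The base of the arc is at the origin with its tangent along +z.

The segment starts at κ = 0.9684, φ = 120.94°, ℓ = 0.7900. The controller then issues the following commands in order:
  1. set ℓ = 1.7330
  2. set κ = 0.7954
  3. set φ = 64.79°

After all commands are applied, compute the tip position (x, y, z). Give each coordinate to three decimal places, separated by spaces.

0.433 0.920 1.234

initial: κ=0.9684, φ=120.94°, ℓ=0.7900
cmd 1: set ℓ=1.7330 → (κ,φ,ℓ)=(0.9684,120.94°,1.7330) → tip=(-0.5878,0.9807,1.0267)
cmd 2: set κ=0.7954 → (κ,φ,ℓ)=(0.7954,120.94°,1.7330) → tip=(-0.5228,0.8722,1.2340)
cmd 3: set φ=64.79° → (κ,φ,ℓ)=(0.7954,64.79°,1.7330) → tip=(0.4331,0.9200,1.2340)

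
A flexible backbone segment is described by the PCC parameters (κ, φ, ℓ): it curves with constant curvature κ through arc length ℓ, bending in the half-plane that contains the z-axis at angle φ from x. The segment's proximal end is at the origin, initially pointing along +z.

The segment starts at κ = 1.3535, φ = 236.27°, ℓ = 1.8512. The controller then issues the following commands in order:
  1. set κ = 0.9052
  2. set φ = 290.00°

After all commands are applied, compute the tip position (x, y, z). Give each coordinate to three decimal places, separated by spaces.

initial: κ=1.3535, φ=236.27°, ℓ=1.8512
cmd 1: set κ=0.9052 → (κ,φ,ℓ)=(0.9052,236.27°,1.8512) → tip=(-0.6777,-1.0150,1.0987)
cmd 2: set φ=290.00° → (κ,φ,ℓ)=(0.9052,290.00°,1.8512) → tip=(0.4174,-1.1468,1.0987)

0.417 -1.147 1.099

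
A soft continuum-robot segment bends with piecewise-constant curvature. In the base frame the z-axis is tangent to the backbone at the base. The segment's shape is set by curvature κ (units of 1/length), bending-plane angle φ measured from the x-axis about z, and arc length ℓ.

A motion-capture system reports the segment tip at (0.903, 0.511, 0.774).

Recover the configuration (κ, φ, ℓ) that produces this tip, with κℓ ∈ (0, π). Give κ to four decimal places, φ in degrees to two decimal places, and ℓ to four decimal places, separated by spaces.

ρ = √(x²+y²) = √(0.903² + 0.511²) = 1.03756
φ = atan2(y, x) mod 360° = atan2(0.511, 0.903) = 29.5052°
|p|² = ρ² + z² = 1.03756² + 0.774² = 1.67561
κ = 2ρ / |p|² = 2×1.03756 / 1.67561 = 1.23843
θ = 2·atan2(ρ, z) = 2·atan2(1.03756, 0.774) = 1.85974 rad
ℓ = θ/κ = 1.85974/1.23843 = 1.50170

1.2384 29.51 1.5017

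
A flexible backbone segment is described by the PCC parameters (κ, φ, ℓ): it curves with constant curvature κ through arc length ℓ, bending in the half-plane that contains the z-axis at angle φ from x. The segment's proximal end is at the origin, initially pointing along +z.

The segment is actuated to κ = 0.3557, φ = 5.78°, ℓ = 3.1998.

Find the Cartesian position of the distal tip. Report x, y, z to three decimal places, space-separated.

1.624 0.164 2.552

θ = κ·ℓ = 0.3557 × 3.1998 = 1.13817 rad
ρ = (1 − cos θ)/κ = (1 − 0.41926)/0.3557 = 1.63267
z = sin θ / κ = 0.90787/0.3557 = 2.55234
x = ρ cos φ = 1.63267 × cos(5.78°) = 1.62437
y = ρ sin φ = 1.63267 × sin(5.78°) = 0.16443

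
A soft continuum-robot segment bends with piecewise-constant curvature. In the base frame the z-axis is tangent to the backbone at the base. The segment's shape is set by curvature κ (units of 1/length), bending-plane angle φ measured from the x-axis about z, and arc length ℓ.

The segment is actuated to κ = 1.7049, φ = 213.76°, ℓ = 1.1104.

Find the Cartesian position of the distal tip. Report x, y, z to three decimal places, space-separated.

-0.642 -0.429 0.556

θ = κ·ℓ = 1.7049 × 1.1104 = 1.89312 rad
ρ = (1 − cos θ)/κ = (1 − -0.31677)/1.7049 = 0.77235
z = sin θ / κ = 0.94850/1.7049 = 0.55634
x = ρ cos φ = 0.77235 × cos(213.76°) = -0.64211
y = ρ sin φ = 0.77235 × sin(213.76°) = -0.42920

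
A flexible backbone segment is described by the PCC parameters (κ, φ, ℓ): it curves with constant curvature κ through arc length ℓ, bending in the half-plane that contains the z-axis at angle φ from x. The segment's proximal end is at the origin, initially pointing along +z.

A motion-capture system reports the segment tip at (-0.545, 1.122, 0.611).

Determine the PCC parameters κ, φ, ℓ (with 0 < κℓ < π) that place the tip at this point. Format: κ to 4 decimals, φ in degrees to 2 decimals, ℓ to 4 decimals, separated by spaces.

1.2931 115.91 1.7250

ρ = √(x²+y²) = √(-0.545² + 1.122²) = 1.24736
φ = atan2(y, x) mod 360° = atan2(1.122, -0.545) = 115.9077°
|p|² = ρ² + z² = 1.24736² + 0.611² = 1.92923
κ = 2ρ / |p|² = 2×1.24736 / 1.92923 = 1.29312
θ = 2·atan2(ρ, z) = 2·atan2(1.24736, 0.611) = 2.23063 rad
ℓ = θ/κ = 2.23063/1.29312 = 1.72500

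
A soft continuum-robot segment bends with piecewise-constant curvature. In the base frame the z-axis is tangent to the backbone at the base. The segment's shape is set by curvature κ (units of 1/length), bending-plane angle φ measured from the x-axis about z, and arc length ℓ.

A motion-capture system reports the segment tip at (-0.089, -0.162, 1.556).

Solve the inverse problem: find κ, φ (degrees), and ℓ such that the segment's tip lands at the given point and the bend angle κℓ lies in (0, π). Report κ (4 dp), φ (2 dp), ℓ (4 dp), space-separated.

ρ = √(x²+y²) = √(-0.089² + -0.162²) = 0.18484
φ = atan2(y, x) mod 360° = atan2(-0.162, -0.089) = 241.2164°
|p|² = ρ² + z² = 0.18484² + 1.556² = 2.45530
κ = 2ρ / |p|² = 2×0.18484 / 2.45530 = 0.15056
θ = 2·atan2(ρ, z) = 2·atan2(0.18484, 1.556) = 0.23647 rad
ℓ = θ/κ = 0.23647/0.15056 = 1.57060

0.1506 241.22 1.5706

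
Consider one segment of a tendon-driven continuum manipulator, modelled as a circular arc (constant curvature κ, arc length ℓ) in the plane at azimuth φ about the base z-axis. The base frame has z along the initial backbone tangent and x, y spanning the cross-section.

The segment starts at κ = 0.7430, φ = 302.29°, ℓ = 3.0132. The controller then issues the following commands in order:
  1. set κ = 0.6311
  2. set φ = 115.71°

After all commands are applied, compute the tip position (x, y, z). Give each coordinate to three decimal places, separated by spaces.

initial: κ=0.7430, φ=302.29°, ℓ=3.0132
cmd 1: set κ=0.6311 → (κ,φ,ℓ)=(0.6311,302.29°,3.0132) → tip=(1.1214,-1.7746,1.4986)
cmd 2: set φ=115.71° → (κ,φ,ℓ)=(0.6311,115.71°,3.0132) → tip=(-0.9107,1.8914,1.4986)

-0.911 1.891 1.499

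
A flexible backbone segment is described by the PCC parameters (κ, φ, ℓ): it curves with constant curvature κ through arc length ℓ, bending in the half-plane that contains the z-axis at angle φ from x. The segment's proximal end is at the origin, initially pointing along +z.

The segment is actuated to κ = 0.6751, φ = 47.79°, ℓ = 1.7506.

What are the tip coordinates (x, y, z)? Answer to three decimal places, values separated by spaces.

0.618 0.681 1.371

θ = κ·ℓ = 0.6751 × 1.7506 = 1.18183 rad
ρ = (1 − cos θ)/κ = (1 − 0.37923)/0.6751 = 0.91952
z = sin θ / κ = 0.92530/0.6751 = 1.37061
x = ρ cos φ = 0.91952 × cos(47.79°) = 0.61778
y = ρ sin φ = 0.91952 × sin(47.79°) = 0.68108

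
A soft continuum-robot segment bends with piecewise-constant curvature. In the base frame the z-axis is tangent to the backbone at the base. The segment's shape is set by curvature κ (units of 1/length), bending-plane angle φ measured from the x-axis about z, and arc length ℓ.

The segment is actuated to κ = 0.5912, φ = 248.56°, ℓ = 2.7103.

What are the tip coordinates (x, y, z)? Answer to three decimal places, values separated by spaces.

-0.638 -1.624 1.691

θ = κ·ℓ = 0.5912 × 2.7103 = 1.60233 rad
ρ = (1 − cos θ)/κ = (1 − -0.03153)/0.5912 = 1.74480
z = sin θ / κ = 0.99950/0.5912 = 1.69063
x = ρ cos φ = 1.74480 × cos(248.56°) = -0.63777
y = ρ sin φ = 1.74480 × sin(248.56°) = -1.62406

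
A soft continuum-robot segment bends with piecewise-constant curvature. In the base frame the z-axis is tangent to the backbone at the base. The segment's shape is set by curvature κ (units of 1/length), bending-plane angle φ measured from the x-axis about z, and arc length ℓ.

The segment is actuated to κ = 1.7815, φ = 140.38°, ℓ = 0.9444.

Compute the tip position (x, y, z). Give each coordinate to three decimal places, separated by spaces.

θ = κ·ℓ = 1.7815 × 0.9444 = 1.68245 rad
ρ = (1 − cos θ)/κ = (1 − -0.11142)/1.7815 = 0.62387
z = sin θ / κ = 0.99377/1.7815 = 0.55783
x = ρ cos φ = 0.62387 × cos(140.38°) = -0.48056
y = ρ sin φ = 0.62387 × sin(140.38°) = 0.39784

-0.481 0.398 0.558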